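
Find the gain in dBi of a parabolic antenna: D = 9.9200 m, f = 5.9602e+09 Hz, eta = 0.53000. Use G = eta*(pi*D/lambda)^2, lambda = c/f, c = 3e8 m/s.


lambda = c / f = 3.0000e+08 / 5.9602e+09 = 0.05033388 m
G_linear = 0.53000 * (pi * 9.9200 / 0.05033388)^2 = 203178.7
G_dBi = 10 * log10(203178.7) = 53.08 dBi

53.08 dBi


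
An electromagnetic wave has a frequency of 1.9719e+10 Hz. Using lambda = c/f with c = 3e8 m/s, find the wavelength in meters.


lambda = c / f = 3.0000e+08 / 1.9719e+10 = 0.01521 m

0.01521 m


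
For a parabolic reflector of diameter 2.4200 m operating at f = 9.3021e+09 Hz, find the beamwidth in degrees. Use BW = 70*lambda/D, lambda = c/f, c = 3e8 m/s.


lambda = c / f = 3.0000e+08 / 9.3021e+09 = 0.03225078 m
BW = 70 * 0.03225078 / 2.4200 = 0.9329 deg

0.9329 deg


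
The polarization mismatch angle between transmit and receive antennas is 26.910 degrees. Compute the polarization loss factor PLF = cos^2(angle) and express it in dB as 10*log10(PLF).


PLF_linear = cos^2(26.910 deg) = 0.7951620
PLF_dB = 10 * log10(0.7951620) = -0.9954 dB

-0.9954 dB


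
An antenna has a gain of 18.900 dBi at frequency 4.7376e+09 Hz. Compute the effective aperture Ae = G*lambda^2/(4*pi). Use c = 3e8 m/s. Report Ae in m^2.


lambda = c / f = 3.0000e+08 / 4.7376e+09 = 0.06332320 m
G_linear = 10^(18.900/10) = 77.62471
Ae = G_linear * lambda^2 / (4*pi) = 77.62471 * 0.06332320^2 / (4*pi) = 0.02477 m^2

0.02477 m^2


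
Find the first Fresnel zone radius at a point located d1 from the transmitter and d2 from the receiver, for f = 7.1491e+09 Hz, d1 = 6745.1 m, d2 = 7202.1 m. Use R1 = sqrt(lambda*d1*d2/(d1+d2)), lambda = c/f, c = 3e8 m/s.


lambda = c / f = 3.0000e+08 / 7.1491e+09 = 0.04196332 m
R1 = sqrt(0.04196332 * 6745.1 * 7202.1 / (6745.1 + 7202.1)) = 12.09 m

12.09 m


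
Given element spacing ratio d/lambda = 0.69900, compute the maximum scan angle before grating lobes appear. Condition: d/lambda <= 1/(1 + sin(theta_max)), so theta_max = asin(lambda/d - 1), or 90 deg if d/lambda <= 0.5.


lambda/d - 1 = 1/0.69900 - 1 = 0.4306152
theta_max = asin(0.4306152) = 25.51 deg

25.51 deg


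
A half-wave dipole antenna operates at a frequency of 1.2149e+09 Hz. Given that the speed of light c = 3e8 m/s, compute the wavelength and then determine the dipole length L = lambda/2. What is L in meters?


lambda = c / f = 3.0000e+08 / 1.2149e+09 = 0.2469339 m
L = lambda / 2 = 0.2469339 / 2 = 0.1235 m

0.1235 m


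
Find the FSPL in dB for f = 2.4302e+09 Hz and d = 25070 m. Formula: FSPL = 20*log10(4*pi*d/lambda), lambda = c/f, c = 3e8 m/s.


lambda = c / f = 3.0000e+08 / 2.4302e+09 = 0.1234466 m
FSPL = 20 * log10(4*pi*25070/0.1234466) = 128.1 dB

128.1 dB


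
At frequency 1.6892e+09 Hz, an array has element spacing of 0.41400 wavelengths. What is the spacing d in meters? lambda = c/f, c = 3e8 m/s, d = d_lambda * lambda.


lambda = c / f = 3.0000e+08 / 1.6892e+09 = 0.1775989 m
d = 0.41400 * 0.1775989 = 0.07353 m

0.07353 m


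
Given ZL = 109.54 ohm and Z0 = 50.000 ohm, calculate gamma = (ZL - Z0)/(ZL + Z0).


gamma = (109.54 - 50.000) / (109.54 + 50.000) = 0.3732

0.3732


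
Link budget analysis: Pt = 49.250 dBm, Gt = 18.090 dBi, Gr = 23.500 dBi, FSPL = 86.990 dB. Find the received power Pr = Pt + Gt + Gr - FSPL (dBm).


Pr = 49.250 + 18.090 + 23.500 - 86.990 = 3.85 dBm

3.85 dBm


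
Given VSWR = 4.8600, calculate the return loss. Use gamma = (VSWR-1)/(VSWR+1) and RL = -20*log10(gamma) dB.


gamma = (4.8600 - 1) / (4.8600 + 1) = 0.6587031
RL = -20 * log10(0.6587031) = 3.626 dB

3.626 dB


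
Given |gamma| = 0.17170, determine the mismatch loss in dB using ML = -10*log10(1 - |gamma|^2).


ML = -10 * log10(1 - 0.17170^2) = -10 * log10(0.97051911) = 0.1300 dB

0.1300 dB


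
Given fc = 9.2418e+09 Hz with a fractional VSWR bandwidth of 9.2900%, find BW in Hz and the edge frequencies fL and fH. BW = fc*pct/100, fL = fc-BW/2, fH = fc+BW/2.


BW = 9.2418e+09 * 9.2900/100 = 8.585632e+08 Hz
fL = 9.2418e+09 - 8.585632e+08/2 = 8.813e+09 Hz
fH = 9.2418e+09 + 8.585632e+08/2 = 9.671e+09 Hz

BW=8.586e+08 Hz, fL=8.813e+09 Hz, fH=9.671e+09 Hz


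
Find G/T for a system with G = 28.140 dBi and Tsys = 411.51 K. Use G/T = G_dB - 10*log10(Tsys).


G/T = 28.140 - 10*log10(411.51) = 28.140 - 26.14380 = 1.996 dB/K

1.996 dB/K


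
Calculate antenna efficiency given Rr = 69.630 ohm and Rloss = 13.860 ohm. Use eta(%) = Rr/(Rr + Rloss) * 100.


eta = 69.630 / (69.630 + 13.860) * 100 = 83.40%

83.40%


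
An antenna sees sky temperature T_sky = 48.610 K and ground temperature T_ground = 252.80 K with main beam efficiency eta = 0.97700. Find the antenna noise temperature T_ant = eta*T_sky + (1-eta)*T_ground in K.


T_ant = 0.97700 * 48.610 + (1 - 0.97700) * 252.80 = 53.31 K

53.31 K


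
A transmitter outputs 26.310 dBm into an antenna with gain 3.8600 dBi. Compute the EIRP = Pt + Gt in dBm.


EIRP = Pt + Gt = 26.310 + 3.8600 = 30.17 dBm

30.17 dBm


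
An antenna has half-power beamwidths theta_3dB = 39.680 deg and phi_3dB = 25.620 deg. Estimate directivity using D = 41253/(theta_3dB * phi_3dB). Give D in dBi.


D_linear = 41253 / (39.680 * 25.620) = 40.57932
D_dBi = 10 * log10(40.57932) = 16.08 dBi

16.08 dBi


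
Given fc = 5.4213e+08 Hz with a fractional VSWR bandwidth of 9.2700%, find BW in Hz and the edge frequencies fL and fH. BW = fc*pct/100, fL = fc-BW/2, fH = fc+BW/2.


BW = 5.4213e+08 * 9.2700/100 = 5.025545e+07 Hz
fL = 5.4213e+08 - 5.025545e+07/2 = 5.170e+08 Hz
fH = 5.4213e+08 + 5.025545e+07/2 = 5.673e+08 Hz

BW=5.026e+07 Hz, fL=5.170e+08 Hz, fH=5.673e+08 Hz


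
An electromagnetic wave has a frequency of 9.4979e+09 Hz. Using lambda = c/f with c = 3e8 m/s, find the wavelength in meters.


lambda = c / f = 3.0000e+08 / 9.4979e+09 = 0.03159 m

0.03159 m


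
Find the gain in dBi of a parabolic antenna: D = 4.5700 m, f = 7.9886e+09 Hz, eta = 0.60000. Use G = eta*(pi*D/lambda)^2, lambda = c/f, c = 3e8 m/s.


lambda = c / f = 3.0000e+08 / 7.9886e+09 = 0.03755351 m
G_linear = 0.60000 * (pi * 4.5700 / 0.03755351)^2 = 87696.51
G_dBi = 10 * log10(87696.51) = 49.43 dBi

49.43 dBi


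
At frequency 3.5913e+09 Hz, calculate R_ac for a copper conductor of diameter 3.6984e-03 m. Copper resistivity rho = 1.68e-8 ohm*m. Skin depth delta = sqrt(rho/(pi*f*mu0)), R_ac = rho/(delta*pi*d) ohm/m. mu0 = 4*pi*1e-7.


delta = sqrt(1.68e-8 / (pi * 3.5913e+09 * 4*pi*1e-7)) = 1.088551e-06 m
R_ac = 1.68e-8 / (1.088551e-06 * pi * 3.6984e-03) = 1.328 ohm/m

1.328 ohm/m


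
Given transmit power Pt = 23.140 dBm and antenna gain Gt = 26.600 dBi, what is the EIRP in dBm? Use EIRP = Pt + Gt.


EIRP = Pt + Gt = 23.140 + 26.600 = 49.74 dBm

49.74 dBm


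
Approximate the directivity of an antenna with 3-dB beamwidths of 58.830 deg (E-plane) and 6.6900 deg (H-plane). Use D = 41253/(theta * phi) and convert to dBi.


D_linear = 41253 / (58.830 * 6.6900) = 104.8167
D_dBi = 10 * log10(104.8167) = 20.20 dBi

20.20 dBi


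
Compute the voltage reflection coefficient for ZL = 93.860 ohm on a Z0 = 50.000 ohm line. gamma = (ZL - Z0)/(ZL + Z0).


gamma = (93.860 - 50.000) / (93.860 + 50.000) = 0.3049

0.3049


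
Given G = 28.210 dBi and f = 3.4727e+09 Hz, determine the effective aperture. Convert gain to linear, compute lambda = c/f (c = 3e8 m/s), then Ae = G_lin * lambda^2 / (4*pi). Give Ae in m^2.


lambda = c / f = 3.0000e+08 / 3.4727e+09 = 0.08638811 m
G_linear = 10^(28.210/10) = 662.2165
Ae = G_linear * lambda^2 / (4*pi) = 662.2165 * 0.08638811^2 / (4*pi) = 0.3933 m^2

0.3933 m^2


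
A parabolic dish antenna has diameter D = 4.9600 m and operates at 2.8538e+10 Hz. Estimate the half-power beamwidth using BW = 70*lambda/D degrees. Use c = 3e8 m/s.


lambda = c / f = 3.0000e+08 / 2.8538e+10 = 0.01051230 m
BW = 70 * 0.01051230 / 4.9600 = 0.1484 deg

0.1484 deg


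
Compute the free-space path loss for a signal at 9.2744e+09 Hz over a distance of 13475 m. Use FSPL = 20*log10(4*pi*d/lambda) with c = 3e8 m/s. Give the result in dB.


lambda = c / f = 3.0000e+08 / 9.2744e+09 = 0.03234711 m
FSPL = 20 * log10(4*pi*13475/0.03234711) = 134.4 dB

134.4 dB


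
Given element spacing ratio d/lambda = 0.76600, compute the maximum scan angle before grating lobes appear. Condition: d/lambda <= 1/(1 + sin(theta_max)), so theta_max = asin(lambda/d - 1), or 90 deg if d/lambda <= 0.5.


lambda/d - 1 = 1/0.76600 - 1 = 0.3054830
theta_max = asin(0.3054830) = 17.79 deg

17.79 deg


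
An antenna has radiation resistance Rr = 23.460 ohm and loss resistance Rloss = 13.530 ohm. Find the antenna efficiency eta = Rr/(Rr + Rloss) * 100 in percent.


eta = 23.460 / (23.460 + 13.530) * 100 = 63.42%

63.42%


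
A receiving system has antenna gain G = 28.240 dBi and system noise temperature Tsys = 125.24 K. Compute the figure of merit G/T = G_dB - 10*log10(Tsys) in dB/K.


G/T = 28.240 - 10*log10(125.24) = 28.240 - 20.97743 = 7.263 dB/K

7.263 dB/K


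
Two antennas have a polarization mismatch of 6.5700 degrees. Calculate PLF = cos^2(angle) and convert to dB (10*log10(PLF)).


PLF_linear = cos^2(6.5700 deg) = 0.9869087
PLF_dB = 10 * log10(0.9869087) = -0.05723 dB

-0.05723 dB


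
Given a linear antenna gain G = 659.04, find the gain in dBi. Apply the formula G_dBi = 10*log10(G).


G_dBi = 10 * log10(659.04) = 28.19 dBi

28.19 dBi


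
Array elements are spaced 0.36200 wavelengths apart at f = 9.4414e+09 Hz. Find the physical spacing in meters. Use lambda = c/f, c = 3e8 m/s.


lambda = c / f = 3.0000e+08 / 9.4414e+09 = 0.03177495 m
d = 0.36200 * 0.03177495 = 0.01150 m

0.01150 m


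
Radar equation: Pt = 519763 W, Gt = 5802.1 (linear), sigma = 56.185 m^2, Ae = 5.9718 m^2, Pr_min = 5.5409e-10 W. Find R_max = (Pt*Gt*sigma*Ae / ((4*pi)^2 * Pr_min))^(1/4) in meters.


R^4 = 519763*5802.1*56.185*5.9718 / ((4*pi)^2 * 5.5409e-10) = 1.156422e+19
R_max = 1.156422e+19^0.25 = 58315 m

58315 m


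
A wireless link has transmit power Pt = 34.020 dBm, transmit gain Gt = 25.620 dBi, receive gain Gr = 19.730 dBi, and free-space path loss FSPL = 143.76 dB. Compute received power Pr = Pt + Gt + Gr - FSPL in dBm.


Pr = 34.020 + 25.620 + 19.730 - 143.76 = -64.39 dBm

-64.39 dBm


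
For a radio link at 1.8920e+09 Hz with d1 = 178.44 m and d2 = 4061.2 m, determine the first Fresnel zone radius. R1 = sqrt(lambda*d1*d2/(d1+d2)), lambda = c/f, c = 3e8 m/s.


lambda = c / f = 3.0000e+08 / 1.8920e+09 = 0.1585624 m
R1 = sqrt(0.1585624 * 178.44 * 4061.2 / (178.44 + 4061.2)) = 5.206 m

5.206 m


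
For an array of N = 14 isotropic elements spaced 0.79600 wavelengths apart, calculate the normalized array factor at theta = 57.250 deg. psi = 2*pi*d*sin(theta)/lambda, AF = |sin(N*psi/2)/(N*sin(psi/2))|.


psi = 2*pi*0.79600*sin(57.250 deg) = 4.206386 rad
AF = |sin(14*4.206386/2) / (14*sin(4.206386/2))| = 0.07634

0.07634


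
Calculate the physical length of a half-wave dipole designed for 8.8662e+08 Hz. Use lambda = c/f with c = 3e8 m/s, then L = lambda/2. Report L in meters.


lambda = c / f = 3.0000e+08 / 8.8662e+08 = 0.3383637 m
L = lambda / 2 = 0.3383637 / 2 = 0.1692 m

0.1692 m


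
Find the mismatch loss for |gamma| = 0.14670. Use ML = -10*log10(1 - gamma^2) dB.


ML = -10 * log10(1 - 0.14670^2) = -10 * log10(0.97847911) = 0.09448 dB

0.09448 dB


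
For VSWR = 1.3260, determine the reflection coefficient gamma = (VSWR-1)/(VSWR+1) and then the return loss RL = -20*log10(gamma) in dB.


gamma = (1.3260 - 1) / (1.3260 + 1) = 0.1401548
RL = -20 * log10(0.1401548) = 17.07 dB

17.07 dB


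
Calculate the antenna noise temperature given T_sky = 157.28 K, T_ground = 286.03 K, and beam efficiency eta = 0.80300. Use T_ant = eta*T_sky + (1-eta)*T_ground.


T_ant = 0.80300 * 157.28 + (1 - 0.80300) * 286.03 = 182.6 K

182.6 K


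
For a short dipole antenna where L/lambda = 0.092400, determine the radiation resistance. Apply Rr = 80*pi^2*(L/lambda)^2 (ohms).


Rr = 80 * pi^2 * (0.092400)^2 = 80 * 9.869604 * 8.537760e-03 = 6.741 ohm

6.741 ohm


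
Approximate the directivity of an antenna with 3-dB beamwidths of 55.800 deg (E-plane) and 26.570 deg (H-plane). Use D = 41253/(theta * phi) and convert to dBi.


D_linear = 41253 / (55.800 * 26.570) = 27.82465
D_dBi = 10 * log10(27.82465) = 14.44 dBi

14.44 dBi


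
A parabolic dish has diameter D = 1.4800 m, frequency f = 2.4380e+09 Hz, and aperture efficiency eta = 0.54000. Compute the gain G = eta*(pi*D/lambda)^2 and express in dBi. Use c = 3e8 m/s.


lambda = c / f = 3.0000e+08 / 2.4380e+09 = 0.1230517 m
G_linear = 0.54000 * (pi * 1.4800 / 0.1230517)^2 = 770.9775
G_dBi = 10 * log10(770.9775) = 28.87 dBi

28.87 dBi


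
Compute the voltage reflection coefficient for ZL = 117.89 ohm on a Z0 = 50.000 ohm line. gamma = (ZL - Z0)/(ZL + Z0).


gamma = (117.89 - 50.000) / (117.89 + 50.000) = 0.4044

0.4044


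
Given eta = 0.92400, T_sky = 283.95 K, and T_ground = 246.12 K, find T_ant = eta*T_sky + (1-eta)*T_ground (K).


T_ant = 0.92400 * 283.95 + (1 - 0.92400) * 246.12 = 281.1 K

281.1 K


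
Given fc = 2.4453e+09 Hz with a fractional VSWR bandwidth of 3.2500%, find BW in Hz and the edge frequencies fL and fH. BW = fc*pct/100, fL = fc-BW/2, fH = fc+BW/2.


BW = 2.4453e+09 * 3.2500/100 = 7.947225e+07 Hz
fL = 2.4453e+09 - 7.947225e+07/2 = 2.406e+09 Hz
fH = 2.4453e+09 + 7.947225e+07/2 = 2.485e+09 Hz

BW=7.947e+07 Hz, fL=2.406e+09 Hz, fH=2.485e+09 Hz


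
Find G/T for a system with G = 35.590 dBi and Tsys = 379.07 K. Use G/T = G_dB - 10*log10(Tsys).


G/T = 35.590 - 10*log10(379.07) = 35.590 - 25.78719 = 9.803 dB/K

9.803 dB/K


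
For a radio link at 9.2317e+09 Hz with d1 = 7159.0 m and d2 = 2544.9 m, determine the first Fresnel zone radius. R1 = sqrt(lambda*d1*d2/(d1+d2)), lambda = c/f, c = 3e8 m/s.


lambda = c / f = 3.0000e+08 / 9.2317e+09 = 0.03249672 m
R1 = sqrt(0.03249672 * 7159.0 * 2544.9 / (7159.0 + 2544.9)) = 7.811 m

7.811 m


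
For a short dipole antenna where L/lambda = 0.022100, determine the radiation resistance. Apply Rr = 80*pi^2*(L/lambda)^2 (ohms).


Rr = 80 * pi^2 * (0.022100)^2 = 80 * 9.869604 * 4.884100e-04 = 0.3856 ohm

0.3856 ohm


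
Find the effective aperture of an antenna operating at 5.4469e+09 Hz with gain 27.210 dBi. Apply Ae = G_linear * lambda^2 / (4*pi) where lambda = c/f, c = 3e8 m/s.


lambda = c / f = 3.0000e+08 / 5.4469e+09 = 0.05507720 m
G_linear = 10^(27.210/10) = 526.0173
Ae = G_linear * lambda^2 / (4*pi) = 526.0173 * 0.05507720^2 / (4*pi) = 0.1270 m^2

0.1270 m^2


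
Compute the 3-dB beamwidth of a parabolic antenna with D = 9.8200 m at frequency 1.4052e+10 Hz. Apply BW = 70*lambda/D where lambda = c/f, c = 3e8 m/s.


lambda = c / f = 3.0000e+08 / 1.4052e+10 = 0.02134927 m
BW = 70 * 0.02134927 / 9.8200 = 0.1522 deg

0.1522 deg


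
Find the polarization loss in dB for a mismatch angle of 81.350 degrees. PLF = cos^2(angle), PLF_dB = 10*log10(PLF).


PLF_linear = cos^2(81.350 deg) = 0.02261960
PLF_dB = 10 * log10(0.02261960) = -16.46 dB

-16.46 dB


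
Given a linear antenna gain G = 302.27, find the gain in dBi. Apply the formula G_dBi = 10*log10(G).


G_dBi = 10 * log10(302.27) = 24.80 dBi

24.80 dBi


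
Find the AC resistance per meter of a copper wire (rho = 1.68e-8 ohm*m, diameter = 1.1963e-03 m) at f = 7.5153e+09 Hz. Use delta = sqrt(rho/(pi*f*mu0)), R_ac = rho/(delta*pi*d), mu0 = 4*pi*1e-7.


delta = sqrt(1.68e-8 / (pi * 7.5153e+09 * 4*pi*1e-7)) = 7.524915e-07 m
R_ac = 1.68e-8 / (7.524915e-07 * pi * 1.1963e-03) = 5.940 ohm/m

5.940 ohm/m


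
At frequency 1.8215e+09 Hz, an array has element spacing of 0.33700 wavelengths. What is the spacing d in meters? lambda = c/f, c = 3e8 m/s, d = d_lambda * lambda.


lambda = c / f = 3.0000e+08 / 1.8215e+09 = 0.1646994 m
d = 0.33700 * 0.1646994 = 0.05550 m

0.05550 m


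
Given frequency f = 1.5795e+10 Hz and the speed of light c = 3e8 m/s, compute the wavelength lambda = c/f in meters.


lambda = c / f = 3.0000e+08 / 1.5795e+10 = 0.01899 m

0.01899 m


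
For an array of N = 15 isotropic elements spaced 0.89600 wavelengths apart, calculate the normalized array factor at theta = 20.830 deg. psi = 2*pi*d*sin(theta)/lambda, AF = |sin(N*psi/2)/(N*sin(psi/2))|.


psi = 2*pi*0.89600*sin(20.830 deg) = 2.001913 rad
AF = |sin(15*2.001913/2) / (15*sin(2.001913/2))| = 0.05062

0.05062


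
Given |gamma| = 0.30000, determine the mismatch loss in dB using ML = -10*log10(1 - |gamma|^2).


ML = -10 * log10(1 - 0.30000^2) = -10 * log10(0.91) = 0.4096 dB

0.4096 dB


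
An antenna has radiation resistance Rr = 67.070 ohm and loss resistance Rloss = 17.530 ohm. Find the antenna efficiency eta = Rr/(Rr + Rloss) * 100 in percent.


eta = 67.070 / (67.070 + 17.530) * 100 = 79.28%

79.28%


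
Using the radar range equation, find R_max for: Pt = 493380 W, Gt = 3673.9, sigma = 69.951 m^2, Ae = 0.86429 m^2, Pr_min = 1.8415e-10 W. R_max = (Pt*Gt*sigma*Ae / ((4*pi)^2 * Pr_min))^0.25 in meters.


R^4 = 493380*3673.9*69.951*0.86429 / ((4*pi)^2 * 1.8415e-10) = 3.768520e+18
R_max = 3.768520e+18^0.25 = 44060 m

44060 m


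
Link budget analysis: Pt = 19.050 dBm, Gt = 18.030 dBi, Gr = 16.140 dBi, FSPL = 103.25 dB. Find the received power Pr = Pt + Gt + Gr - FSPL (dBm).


Pr = 19.050 + 18.030 + 16.140 - 103.25 = -50.03 dBm

-50.03 dBm


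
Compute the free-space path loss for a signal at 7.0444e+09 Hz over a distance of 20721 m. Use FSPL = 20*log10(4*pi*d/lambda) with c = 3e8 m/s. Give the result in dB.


lambda = c / f = 3.0000e+08 / 7.0444e+09 = 0.04258702 m
FSPL = 20 * log10(4*pi*20721/0.04258702) = 135.7 dB

135.7 dB


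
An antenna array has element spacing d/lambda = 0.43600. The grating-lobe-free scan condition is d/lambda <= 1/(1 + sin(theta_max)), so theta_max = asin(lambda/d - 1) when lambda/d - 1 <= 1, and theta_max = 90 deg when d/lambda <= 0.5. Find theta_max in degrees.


lambda/d - 1 = 1/0.43600 - 1 = 1.293578 >= 1
d/lambda <= 0.5, so the array can scan to endfire without grating lobes: theta_max = 90 deg

90 deg


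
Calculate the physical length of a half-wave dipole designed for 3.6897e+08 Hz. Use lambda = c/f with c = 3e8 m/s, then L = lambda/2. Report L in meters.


lambda = c / f = 3.0000e+08 / 3.6897e+08 = 0.8130742 m
L = lambda / 2 = 0.8130742 / 2 = 0.4065 m

0.4065 m


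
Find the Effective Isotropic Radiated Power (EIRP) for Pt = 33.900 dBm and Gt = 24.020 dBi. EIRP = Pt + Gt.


EIRP = Pt + Gt = 33.900 + 24.020 = 57.92 dBm

57.92 dBm


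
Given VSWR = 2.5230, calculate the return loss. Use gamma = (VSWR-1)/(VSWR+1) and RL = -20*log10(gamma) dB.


gamma = (2.5230 - 1) / (2.5230 + 1) = 0.4323020
RL = -20 * log10(0.4323020) = 7.284 dB

7.284 dB


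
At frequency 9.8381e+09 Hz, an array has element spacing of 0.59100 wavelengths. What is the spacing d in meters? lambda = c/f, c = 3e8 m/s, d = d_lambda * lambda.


lambda = c / f = 3.0000e+08 / 9.8381e+09 = 0.03049369 m
d = 0.59100 * 0.03049369 = 0.01802 m

0.01802 m


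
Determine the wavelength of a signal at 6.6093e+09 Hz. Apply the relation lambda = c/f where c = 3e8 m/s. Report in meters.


lambda = c / f = 3.0000e+08 / 6.6093e+09 = 0.04539 m

0.04539 m


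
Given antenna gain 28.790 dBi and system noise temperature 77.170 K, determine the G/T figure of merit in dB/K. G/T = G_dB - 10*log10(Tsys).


G/T = 28.790 - 10*log10(77.170) = 28.790 - 18.87449 = 9.916 dB/K

9.916 dB/K


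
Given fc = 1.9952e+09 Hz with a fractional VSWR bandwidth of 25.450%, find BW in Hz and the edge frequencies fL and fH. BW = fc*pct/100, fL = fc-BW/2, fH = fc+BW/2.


BW = 1.9952e+09 * 25.450/100 = 5.077784e+08 Hz
fL = 1.9952e+09 - 5.077784e+08/2 = 1.741e+09 Hz
fH = 1.9952e+09 + 5.077784e+08/2 = 2.249e+09 Hz

BW=5.078e+08 Hz, fL=1.741e+09 Hz, fH=2.249e+09 Hz


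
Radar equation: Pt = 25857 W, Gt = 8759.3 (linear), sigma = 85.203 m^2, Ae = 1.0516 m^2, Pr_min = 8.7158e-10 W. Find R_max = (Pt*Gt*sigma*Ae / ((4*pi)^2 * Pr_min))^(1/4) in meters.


R^4 = 25857*8759.3*85.203*1.0516 / ((4*pi)^2 * 8.7158e-10) = 1.474436e+17
R_max = 1.474436e+17^0.25 = 19596 m

19596 m


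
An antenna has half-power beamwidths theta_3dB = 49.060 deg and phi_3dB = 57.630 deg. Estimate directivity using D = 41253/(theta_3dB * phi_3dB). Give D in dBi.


D_linear = 41253 / (49.060 * 57.630) = 14.59081
D_dBi = 10 * log10(14.59081) = 11.64 dBi

11.64 dBi


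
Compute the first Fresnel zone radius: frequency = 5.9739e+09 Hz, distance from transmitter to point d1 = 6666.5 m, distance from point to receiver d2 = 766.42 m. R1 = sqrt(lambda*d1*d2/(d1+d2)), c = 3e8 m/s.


lambda = c / f = 3.0000e+08 / 5.9739e+09 = 0.05021845 m
R1 = sqrt(0.05021845 * 6666.5 * 766.42 / (6666.5 + 766.42)) = 5.875 m

5.875 m


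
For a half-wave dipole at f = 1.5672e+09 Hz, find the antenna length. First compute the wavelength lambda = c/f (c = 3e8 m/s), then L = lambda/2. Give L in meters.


lambda = c / f = 3.0000e+08 / 1.5672e+09 = 0.1914242 m
L = lambda / 2 = 0.1914242 / 2 = 0.09571 m

0.09571 m


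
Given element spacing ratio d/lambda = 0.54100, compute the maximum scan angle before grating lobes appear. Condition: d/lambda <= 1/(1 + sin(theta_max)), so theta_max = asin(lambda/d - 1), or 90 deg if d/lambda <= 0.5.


lambda/d - 1 = 1/0.54100 - 1 = 0.8484288
theta_max = asin(0.8484288) = 58.04 deg

58.04 deg


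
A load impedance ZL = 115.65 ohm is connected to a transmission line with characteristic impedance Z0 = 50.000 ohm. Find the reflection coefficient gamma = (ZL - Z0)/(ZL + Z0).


gamma = (115.65 - 50.000) / (115.65 + 50.000) = 0.3963

0.3963


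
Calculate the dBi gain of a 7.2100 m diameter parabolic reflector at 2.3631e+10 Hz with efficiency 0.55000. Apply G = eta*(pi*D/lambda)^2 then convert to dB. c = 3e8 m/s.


lambda = c / f = 3.0000e+08 / 2.3631e+10 = 0.01269519 m
G_linear = 0.55000 * (pi * 7.2100 / 0.01269519)^2 = 1.750873e+06
G_dBi = 10 * log10(1.750873e+06) = 62.43 dBi

62.43 dBi


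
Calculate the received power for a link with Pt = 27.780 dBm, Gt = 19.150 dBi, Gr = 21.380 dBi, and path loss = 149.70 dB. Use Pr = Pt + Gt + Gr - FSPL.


Pr = 27.780 + 19.150 + 21.380 - 149.70 = -81.39 dBm

-81.39 dBm


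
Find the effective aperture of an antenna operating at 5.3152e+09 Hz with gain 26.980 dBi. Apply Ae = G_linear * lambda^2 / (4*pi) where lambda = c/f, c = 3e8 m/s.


lambda = c / f = 3.0000e+08 / 5.3152e+09 = 0.05644190 m
G_linear = 10^(26.980/10) = 498.8845
Ae = G_linear * lambda^2 / (4*pi) = 498.8845 * 0.05644190^2 / (4*pi) = 0.1265 m^2

0.1265 m^2


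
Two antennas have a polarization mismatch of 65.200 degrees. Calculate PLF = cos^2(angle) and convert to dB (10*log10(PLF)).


PLF_linear = cos^2(65.200 deg) = 0.1759400
PLF_dB = 10 * log10(0.1759400) = -7.546 dB

-7.546 dB


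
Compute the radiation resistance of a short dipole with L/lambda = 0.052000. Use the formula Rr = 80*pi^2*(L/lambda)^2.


Rr = 80 * pi^2 * (0.052000)^2 = 80 * 9.869604 * 2.704000e-03 = 2.135 ohm

2.135 ohm


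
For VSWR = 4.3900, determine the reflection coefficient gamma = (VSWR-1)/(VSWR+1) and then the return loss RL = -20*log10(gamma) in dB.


gamma = (4.3900 - 1) / (4.3900 + 1) = 0.6289425
RL = -20 * log10(0.6289425) = 4.028 dB

4.028 dB


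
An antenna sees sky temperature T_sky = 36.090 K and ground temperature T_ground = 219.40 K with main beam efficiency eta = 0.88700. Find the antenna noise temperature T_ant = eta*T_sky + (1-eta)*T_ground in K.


T_ant = 0.88700 * 36.090 + (1 - 0.88700) * 219.40 = 56.80 K

56.80 K


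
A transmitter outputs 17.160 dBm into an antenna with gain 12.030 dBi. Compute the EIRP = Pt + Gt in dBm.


EIRP = Pt + Gt = 17.160 + 12.030 = 29.19 dBm

29.19 dBm


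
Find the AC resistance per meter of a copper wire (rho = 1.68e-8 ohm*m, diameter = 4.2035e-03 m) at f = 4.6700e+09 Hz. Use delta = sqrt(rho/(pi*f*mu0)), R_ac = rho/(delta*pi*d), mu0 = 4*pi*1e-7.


delta = sqrt(1.68e-8 / (pi * 4.6700e+09 * 4*pi*1e-7)) = 9.545888e-07 m
R_ac = 1.68e-8 / (9.545888e-07 * pi * 4.2035e-03) = 1.333 ohm/m

1.333 ohm/m


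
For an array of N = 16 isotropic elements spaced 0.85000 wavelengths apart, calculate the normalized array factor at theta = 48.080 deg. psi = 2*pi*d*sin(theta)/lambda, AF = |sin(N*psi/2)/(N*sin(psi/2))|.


psi = 2*pi*0.85000*sin(48.080 deg) = 3.973905 rad
AF = |sin(16*3.973905/2) / (16*sin(3.973905/2))| = 0.02505

0.02505


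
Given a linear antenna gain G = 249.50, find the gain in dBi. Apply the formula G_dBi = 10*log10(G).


G_dBi = 10 * log10(249.50) = 23.97 dBi

23.97 dBi


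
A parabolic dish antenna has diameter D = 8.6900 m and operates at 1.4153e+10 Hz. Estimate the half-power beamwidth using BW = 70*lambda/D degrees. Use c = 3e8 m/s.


lambda = c / f = 3.0000e+08 / 1.4153e+10 = 0.02119692 m
BW = 70 * 0.02119692 / 8.6900 = 0.1707 deg

0.1707 deg


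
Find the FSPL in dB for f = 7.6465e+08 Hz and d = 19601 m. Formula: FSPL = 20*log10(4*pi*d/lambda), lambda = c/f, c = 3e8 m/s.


lambda = c / f = 3.0000e+08 / 7.6465e+08 = 0.3923364 m
FSPL = 20 * log10(4*pi*19601/0.3923364) = 116.0 dB

116.0 dB


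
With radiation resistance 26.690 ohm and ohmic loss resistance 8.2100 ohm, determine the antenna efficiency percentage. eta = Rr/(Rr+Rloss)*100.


eta = 26.690 / (26.690 + 8.2100) * 100 = 76.48%

76.48%


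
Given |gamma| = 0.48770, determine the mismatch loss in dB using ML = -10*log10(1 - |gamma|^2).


ML = -10 * log10(1 - 0.48770^2) = -10 * log10(0.76214871) = 1.180 dB

1.180 dB


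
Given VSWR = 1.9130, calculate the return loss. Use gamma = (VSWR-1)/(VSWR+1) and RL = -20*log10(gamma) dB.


gamma = (1.9130 - 1) / (1.9130 + 1) = 0.3134226
RL = -20 * log10(0.3134226) = 10.08 dB

10.08 dB


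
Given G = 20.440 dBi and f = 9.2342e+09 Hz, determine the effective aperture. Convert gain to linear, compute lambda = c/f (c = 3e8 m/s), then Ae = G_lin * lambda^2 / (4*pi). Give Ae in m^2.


lambda = c / f = 3.0000e+08 / 9.2342e+09 = 0.03248793 m
G_linear = 10^(20.440/10) = 110.6624
Ae = G_linear * lambda^2 / (4*pi) = 110.6624 * 0.03248793^2 / (4*pi) = 9.295e-03 m^2

9.295e-03 m^2


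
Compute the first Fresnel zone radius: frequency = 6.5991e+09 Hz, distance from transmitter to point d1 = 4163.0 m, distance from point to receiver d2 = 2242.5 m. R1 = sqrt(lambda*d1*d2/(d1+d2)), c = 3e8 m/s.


lambda = c / f = 3.0000e+08 / 6.5991e+09 = 0.04546074 m
R1 = sqrt(0.04546074 * 4163.0 * 2242.5 / (4163.0 + 2242.5)) = 8.140 m

8.140 m


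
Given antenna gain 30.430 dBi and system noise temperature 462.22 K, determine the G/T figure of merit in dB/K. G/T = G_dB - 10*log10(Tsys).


G/T = 30.430 - 10*log10(462.22) = 30.430 - 26.64849 = 3.782 dB/K

3.782 dB/K


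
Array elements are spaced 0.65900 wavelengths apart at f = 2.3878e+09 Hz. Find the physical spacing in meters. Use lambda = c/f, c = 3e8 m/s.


lambda = c / f = 3.0000e+08 / 2.3878e+09 = 0.1256387 m
d = 0.65900 * 0.1256387 = 0.08280 m

0.08280 m


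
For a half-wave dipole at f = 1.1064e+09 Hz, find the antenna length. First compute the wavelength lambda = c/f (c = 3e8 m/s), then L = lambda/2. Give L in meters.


lambda = c / f = 3.0000e+08 / 1.1064e+09 = 0.2711497 m
L = lambda / 2 = 0.2711497 / 2 = 0.1356 m

0.1356 m


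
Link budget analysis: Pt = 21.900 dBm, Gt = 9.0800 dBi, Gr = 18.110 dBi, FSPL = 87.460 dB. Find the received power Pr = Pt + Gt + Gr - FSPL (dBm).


Pr = 21.900 + 9.0800 + 18.110 - 87.460 = -38.37 dBm

-38.37 dBm


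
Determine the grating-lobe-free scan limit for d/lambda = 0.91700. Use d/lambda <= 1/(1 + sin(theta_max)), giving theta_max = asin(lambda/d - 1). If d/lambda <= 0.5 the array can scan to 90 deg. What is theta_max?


lambda/d - 1 = 1/0.91700 - 1 = 0.09051254
theta_max = asin(0.09051254) = 5.193 deg

5.193 deg


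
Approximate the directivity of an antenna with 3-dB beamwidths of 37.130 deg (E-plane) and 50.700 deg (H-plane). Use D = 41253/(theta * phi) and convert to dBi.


D_linear = 41253 / (37.130 * 50.700) = 21.91405
D_dBi = 10 * log10(21.91405) = 13.41 dBi

13.41 dBi


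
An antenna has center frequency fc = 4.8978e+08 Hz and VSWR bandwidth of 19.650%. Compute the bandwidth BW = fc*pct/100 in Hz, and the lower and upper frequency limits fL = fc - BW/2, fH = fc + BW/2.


BW = 4.8978e+08 * 19.650/100 = 9.624177e+07 Hz
fL = 4.8978e+08 - 9.624177e+07/2 = 4.417e+08 Hz
fH = 4.8978e+08 + 9.624177e+07/2 = 5.379e+08 Hz

BW=9.624e+07 Hz, fL=4.417e+08 Hz, fH=5.379e+08 Hz


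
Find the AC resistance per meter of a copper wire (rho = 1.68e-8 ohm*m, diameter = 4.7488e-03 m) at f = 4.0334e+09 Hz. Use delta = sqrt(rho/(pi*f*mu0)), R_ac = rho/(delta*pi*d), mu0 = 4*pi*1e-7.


delta = sqrt(1.68e-8 / (pi * 4.0334e+09 * 4*pi*1e-7)) = 1.027162e-06 m
R_ac = 1.68e-8 / (1.027162e-06 * pi * 4.7488e-03) = 1.096 ohm/m

1.096 ohm/m


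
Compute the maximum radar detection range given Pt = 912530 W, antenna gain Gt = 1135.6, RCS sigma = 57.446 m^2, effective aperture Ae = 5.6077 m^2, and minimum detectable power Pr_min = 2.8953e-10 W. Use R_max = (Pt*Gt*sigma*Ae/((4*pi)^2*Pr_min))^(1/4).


R^4 = 912530*1135.6*57.446*5.6077 / ((4*pi)^2 * 2.8953e-10) = 7.301361e+18
R_max = 7.301361e+18^0.25 = 51982 m

51982 m


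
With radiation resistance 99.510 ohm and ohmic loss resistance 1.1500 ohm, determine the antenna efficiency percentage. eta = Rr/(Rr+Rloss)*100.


eta = 99.510 / (99.510 + 1.1500) * 100 = 98.86%

98.86%


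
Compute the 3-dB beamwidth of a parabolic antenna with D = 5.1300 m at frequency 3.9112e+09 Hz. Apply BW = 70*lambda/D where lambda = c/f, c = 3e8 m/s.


lambda = c / f = 3.0000e+08 / 3.9112e+09 = 0.07670280 m
BW = 70 * 0.07670280 / 5.1300 = 1.047 deg

1.047 deg


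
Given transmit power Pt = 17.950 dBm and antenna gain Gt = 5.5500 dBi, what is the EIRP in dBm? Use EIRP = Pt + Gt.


EIRP = Pt + Gt = 17.950 + 5.5500 = 23.50 dBm

23.50 dBm


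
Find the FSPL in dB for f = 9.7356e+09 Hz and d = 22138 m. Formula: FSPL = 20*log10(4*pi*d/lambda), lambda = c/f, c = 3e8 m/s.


lambda = c / f = 3.0000e+08 / 9.7356e+09 = 0.03081474 m
FSPL = 20 * log10(4*pi*22138/0.03081474) = 139.1 dB

139.1 dB


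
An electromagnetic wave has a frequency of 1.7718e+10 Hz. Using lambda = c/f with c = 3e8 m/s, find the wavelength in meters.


lambda = c / f = 3.0000e+08 / 1.7718e+10 = 0.01693 m

0.01693 m


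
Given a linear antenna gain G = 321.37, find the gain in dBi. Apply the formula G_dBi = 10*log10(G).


G_dBi = 10 * log10(321.37) = 25.07 dBi

25.07 dBi


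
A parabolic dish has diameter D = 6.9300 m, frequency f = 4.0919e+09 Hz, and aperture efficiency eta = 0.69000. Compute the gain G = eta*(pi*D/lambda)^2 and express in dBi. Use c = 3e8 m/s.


lambda = c / f = 3.0000e+08 / 4.0919e+09 = 0.07331557 m
G_linear = 0.69000 * (pi * 6.9300 / 0.07331557)^2 = 60844.72
G_dBi = 10 * log10(60844.72) = 47.84 dBi

47.84 dBi


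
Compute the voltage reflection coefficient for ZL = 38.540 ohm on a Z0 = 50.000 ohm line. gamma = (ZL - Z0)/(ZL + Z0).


gamma = (38.540 - 50.000) / (38.540 + 50.000) = -0.1294

-0.1294


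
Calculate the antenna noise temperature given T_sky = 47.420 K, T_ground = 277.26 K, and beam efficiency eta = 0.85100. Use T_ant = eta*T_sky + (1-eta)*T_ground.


T_ant = 0.85100 * 47.420 + (1 - 0.85100) * 277.26 = 81.67 K

81.67 K


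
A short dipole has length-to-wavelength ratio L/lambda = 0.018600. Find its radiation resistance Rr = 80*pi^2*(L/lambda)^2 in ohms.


Rr = 80 * pi^2 * (0.018600)^2 = 80 * 9.869604 * 3.459600e-04 = 0.2732 ohm

0.2732 ohm


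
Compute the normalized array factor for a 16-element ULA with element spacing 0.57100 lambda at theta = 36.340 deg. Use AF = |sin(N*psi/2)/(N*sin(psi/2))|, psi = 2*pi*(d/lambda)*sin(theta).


psi = 2*pi*0.57100*sin(36.340 deg) = 2.125983 rad
AF = |sin(16*2.125983/2) / (16*sin(2.125983/2))| = 0.06892

0.06892


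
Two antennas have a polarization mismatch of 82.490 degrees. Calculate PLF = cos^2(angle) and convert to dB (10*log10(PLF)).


PLF_linear = cos^2(82.490 deg) = 0.01708229
PLF_dB = 10 * log10(0.01708229) = -17.67 dB

-17.67 dB


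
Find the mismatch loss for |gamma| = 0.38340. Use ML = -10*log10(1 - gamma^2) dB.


ML = -10 * log10(1 - 0.38340^2) = -10 * log10(0.85300444) = 0.6905 dB

0.6905 dB


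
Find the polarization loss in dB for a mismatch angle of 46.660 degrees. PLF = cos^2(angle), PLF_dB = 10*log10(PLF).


PLF_linear = cos^2(46.660 deg) = 0.4710437
PLF_dB = 10 * log10(0.4710437) = -3.269 dB

-3.269 dB


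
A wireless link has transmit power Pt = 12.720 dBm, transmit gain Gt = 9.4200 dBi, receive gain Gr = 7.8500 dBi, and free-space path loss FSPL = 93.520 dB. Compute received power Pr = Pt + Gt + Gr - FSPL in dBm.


Pr = 12.720 + 9.4200 + 7.8500 - 93.520 = -63.53 dBm

-63.53 dBm


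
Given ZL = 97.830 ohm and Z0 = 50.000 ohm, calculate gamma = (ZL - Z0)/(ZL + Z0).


gamma = (97.830 - 50.000) / (97.830 + 50.000) = 0.3235

0.3235


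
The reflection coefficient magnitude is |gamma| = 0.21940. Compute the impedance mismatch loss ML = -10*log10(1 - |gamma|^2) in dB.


ML = -10 * log10(1 - 0.21940^2) = -10 * log10(0.95186364) = 0.2143 dB

0.2143 dB


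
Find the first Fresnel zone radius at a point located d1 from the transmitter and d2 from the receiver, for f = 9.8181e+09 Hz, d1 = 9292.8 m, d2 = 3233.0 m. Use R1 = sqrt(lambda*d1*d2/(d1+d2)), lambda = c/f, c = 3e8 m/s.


lambda = c / f = 3.0000e+08 / 9.8181e+09 = 0.03055581 m
R1 = sqrt(0.03055581 * 9292.8 * 3233.0 / (9292.8 + 3233.0)) = 8.561 m

8.561 m


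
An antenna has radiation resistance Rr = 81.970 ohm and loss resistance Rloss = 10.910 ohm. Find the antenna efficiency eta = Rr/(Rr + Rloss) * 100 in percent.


eta = 81.970 / (81.970 + 10.910) * 100 = 88.25%

88.25%


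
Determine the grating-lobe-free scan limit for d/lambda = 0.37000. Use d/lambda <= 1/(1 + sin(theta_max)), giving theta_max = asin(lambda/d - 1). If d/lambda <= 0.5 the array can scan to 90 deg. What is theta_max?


lambda/d - 1 = 1/0.37000 - 1 = 1.702703 >= 1
d/lambda <= 0.5, so the array can scan to endfire without grating lobes: theta_max = 90 deg

90 deg


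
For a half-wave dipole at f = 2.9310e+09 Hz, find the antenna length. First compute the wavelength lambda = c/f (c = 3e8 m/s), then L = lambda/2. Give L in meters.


lambda = c / f = 3.0000e+08 / 2.9310e+09 = 0.1023541 m
L = lambda / 2 = 0.1023541 / 2 = 0.05118 m

0.05118 m


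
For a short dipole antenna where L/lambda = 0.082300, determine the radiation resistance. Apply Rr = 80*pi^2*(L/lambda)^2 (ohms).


Rr = 80 * pi^2 * (0.082300)^2 = 80 * 9.869604 * 6.773290e-03 = 5.348 ohm

5.348 ohm


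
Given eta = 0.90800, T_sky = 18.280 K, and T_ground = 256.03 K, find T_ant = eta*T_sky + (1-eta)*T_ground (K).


T_ant = 0.90800 * 18.280 + (1 - 0.90800) * 256.03 = 40.15 K

40.15 K


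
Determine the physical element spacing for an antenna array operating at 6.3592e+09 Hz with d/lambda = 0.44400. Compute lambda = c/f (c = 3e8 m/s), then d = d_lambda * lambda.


lambda = c / f = 3.0000e+08 / 6.3592e+09 = 0.04717575 m
d = 0.44400 * 0.04717575 = 0.02095 m

0.02095 m


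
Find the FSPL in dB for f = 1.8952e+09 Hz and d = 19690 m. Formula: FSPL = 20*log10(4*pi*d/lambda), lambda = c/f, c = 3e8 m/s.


lambda = c / f = 3.0000e+08 / 1.8952e+09 = 0.1582946 m
FSPL = 20 * log10(4*pi*19690/0.1582946) = 123.9 dB

123.9 dB


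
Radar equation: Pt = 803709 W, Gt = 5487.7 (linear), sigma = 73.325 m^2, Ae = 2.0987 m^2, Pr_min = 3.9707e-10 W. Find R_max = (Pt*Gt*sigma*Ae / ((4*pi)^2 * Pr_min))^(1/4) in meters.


R^4 = 803709*5487.7*73.325*2.0987 / ((4*pi)^2 * 3.9707e-10) = 1.082442e+19
R_max = 1.082442e+19^0.25 = 57359 m

57359 m


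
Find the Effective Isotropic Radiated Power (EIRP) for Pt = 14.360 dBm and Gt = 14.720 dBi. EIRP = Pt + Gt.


EIRP = Pt + Gt = 14.360 + 14.720 = 29.08 dBm

29.08 dBm


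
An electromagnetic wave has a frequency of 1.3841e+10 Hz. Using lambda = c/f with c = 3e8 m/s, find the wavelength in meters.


lambda = c / f = 3.0000e+08 / 1.3841e+10 = 0.02167 m

0.02167 m


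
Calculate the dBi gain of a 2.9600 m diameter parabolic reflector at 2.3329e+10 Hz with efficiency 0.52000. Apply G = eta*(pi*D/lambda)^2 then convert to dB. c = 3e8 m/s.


lambda = c / f = 3.0000e+08 / 2.3329e+10 = 0.01285953 m
G_linear = 0.52000 * (pi * 2.9600 / 0.01285953)^2 = 271917.0
G_dBi = 10 * log10(271917.0) = 54.34 dBi

54.34 dBi


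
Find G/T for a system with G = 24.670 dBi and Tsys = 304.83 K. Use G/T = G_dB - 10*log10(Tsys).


G/T = 24.670 - 10*log10(304.83) = 24.670 - 24.84058 = -0.1706 dB/K

-0.1706 dB/K


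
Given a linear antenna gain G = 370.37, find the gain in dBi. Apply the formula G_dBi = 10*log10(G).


G_dBi = 10 * log10(370.37) = 25.69 dBi

25.69 dBi


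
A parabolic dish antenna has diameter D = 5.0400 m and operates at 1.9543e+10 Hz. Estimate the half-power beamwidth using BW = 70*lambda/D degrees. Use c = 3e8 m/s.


lambda = c / f = 3.0000e+08 / 1.9543e+10 = 0.01535076 m
BW = 70 * 0.01535076 / 5.0400 = 0.2132 deg

0.2132 deg


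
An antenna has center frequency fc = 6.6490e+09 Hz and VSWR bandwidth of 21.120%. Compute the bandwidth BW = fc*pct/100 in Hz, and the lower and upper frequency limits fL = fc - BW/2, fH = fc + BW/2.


BW = 6.6490e+09 * 21.120/100 = 1.404269e+09 Hz
fL = 6.6490e+09 - 1.404269e+09/2 = 5.947e+09 Hz
fH = 6.6490e+09 + 1.404269e+09/2 = 7.351e+09 Hz

BW=1.404e+09 Hz, fL=5.947e+09 Hz, fH=7.351e+09 Hz


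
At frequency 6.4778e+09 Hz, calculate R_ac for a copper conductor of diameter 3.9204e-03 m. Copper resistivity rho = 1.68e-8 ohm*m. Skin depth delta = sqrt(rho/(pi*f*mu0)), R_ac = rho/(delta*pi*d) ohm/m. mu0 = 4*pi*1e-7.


delta = sqrt(1.68e-8 / (pi * 6.4778e+09 * 4*pi*1e-7)) = 8.105149e-07 m
R_ac = 1.68e-8 / (8.105149e-07 * pi * 3.9204e-03) = 1.683 ohm/m

1.683 ohm/m


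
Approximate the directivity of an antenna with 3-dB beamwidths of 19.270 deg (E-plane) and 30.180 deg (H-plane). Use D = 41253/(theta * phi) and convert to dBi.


D_linear = 41253 / (19.270 * 30.180) = 70.93402
D_dBi = 10 * log10(70.93402) = 18.51 dBi

18.51 dBi


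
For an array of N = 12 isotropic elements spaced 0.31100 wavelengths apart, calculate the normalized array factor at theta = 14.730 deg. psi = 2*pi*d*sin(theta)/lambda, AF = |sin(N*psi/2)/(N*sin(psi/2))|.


psi = 2*pi*0.31100*sin(14.730 deg) = 0.4968505 rad
AF = |sin(12*0.4968505/2) / (12*sin(0.4968505/2))| = 0.05416

0.05416


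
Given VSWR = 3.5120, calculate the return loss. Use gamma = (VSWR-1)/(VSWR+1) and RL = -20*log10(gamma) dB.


gamma = (3.5120 - 1) / (3.5120 + 1) = 0.5567376
RL = -20 * log10(0.5567376) = 5.087 dB

5.087 dB


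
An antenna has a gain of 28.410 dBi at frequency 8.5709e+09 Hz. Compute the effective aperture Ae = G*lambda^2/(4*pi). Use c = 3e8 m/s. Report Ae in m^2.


lambda = c / f = 3.0000e+08 / 8.5709e+09 = 0.03500216 m
G_linear = 10^(28.410/10) = 693.4258
Ae = G_linear * lambda^2 / (4*pi) = 693.4258 * 0.03500216^2 / (4*pi) = 0.06761 m^2

0.06761 m^2


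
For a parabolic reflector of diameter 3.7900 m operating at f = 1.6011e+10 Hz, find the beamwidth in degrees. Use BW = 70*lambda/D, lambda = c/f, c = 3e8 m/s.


lambda = c / f = 3.0000e+08 / 1.6011e+10 = 0.01873712 m
BW = 70 * 0.01873712 / 3.7900 = 0.3461 deg

0.3461 deg


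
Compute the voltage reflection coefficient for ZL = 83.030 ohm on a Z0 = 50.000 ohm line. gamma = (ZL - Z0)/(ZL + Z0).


gamma = (83.030 - 50.000) / (83.030 + 50.000) = 0.2483

0.2483


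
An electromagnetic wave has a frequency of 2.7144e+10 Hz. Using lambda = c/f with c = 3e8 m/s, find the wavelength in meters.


lambda = c / f = 3.0000e+08 / 2.7144e+10 = 0.01105 m

0.01105 m


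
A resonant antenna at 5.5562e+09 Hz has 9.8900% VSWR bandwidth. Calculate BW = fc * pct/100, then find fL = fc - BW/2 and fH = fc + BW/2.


BW = 5.5562e+09 * 9.8900/100 = 5.495082e+08 Hz
fL = 5.5562e+09 - 5.495082e+08/2 = 5.281e+09 Hz
fH = 5.5562e+09 + 5.495082e+08/2 = 5.831e+09 Hz

BW=5.495e+08 Hz, fL=5.281e+09 Hz, fH=5.831e+09 Hz
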